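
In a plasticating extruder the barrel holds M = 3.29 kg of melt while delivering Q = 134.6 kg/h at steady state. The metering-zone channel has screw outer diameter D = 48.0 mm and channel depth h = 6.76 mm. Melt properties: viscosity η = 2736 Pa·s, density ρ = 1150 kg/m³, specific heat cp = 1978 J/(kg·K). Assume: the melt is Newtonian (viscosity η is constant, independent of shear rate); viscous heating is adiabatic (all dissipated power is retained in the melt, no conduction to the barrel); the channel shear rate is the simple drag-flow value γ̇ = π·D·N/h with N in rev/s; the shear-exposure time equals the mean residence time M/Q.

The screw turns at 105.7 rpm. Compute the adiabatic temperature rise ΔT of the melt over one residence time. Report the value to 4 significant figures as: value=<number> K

value=163.4 K

Throughput in SI: Q_s = 134.6 kg/h ÷ 3600 s/h = 0.0373889 kg/s
Mean residence time: t_res = M/Q_s = 3.29 kg / 0.0373889 kg/s = 87.9941 s
Convert to SI: D = 0.048 m, h = 0.00676 m, N = 105.7/60 = 1.76167 rev/s
γ̇ = π·D·N / h = π · 0.048 · 1.76167 / 0.00676 = 39.2978 s⁻¹
Adiabatic rise: ΔT = η γ̇² t_res / (ρ cp) = 2736·(39.2978)²·87.9941 / (1150·1978) = 163.449 K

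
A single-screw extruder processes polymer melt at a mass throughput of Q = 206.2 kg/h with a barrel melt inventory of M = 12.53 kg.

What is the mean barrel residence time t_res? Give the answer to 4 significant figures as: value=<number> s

value=218.8 s

Throughput in SI: Q_s = 206.2 kg/h ÷ 3600 s/h = 0.0572778 kg/s
Mean residence time: t_res = M/Q_s = 12.53 kg / 0.0572778 kg/s = 218.758 s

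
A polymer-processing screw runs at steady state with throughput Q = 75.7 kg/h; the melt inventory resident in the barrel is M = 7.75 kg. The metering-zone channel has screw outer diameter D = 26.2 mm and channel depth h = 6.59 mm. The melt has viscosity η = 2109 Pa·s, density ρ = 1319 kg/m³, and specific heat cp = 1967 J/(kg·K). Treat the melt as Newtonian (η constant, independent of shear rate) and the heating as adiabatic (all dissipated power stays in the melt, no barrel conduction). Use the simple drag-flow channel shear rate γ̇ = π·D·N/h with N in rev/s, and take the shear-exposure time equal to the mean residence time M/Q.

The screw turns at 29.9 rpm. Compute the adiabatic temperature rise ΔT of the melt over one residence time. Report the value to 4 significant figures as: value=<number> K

value=11.61 K

Convert throughput: Q = 75.7 kg/h = 75.7/3600 = 0.0210278 kg/s
t_res = M / Q_s = 7.75 ÷ 0.0210278 = 368.56 s
Geometry in metres: D = 26.2 mm → 0.0262 m, h = 6.59 mm → 0.00659 m; screw speed N = 29.9 rpm = 0.498333 rev/s
γ̇ = π D N / h = (π)(0.0262)(0.498333) / 0.00659 = 6.22423 s⁻¹
ΔT = η·γ̇²·t_res / (ρ·cp) = 2109 · (6.22423)² · 368.56 / (1319 · 1967) = 11.6067 K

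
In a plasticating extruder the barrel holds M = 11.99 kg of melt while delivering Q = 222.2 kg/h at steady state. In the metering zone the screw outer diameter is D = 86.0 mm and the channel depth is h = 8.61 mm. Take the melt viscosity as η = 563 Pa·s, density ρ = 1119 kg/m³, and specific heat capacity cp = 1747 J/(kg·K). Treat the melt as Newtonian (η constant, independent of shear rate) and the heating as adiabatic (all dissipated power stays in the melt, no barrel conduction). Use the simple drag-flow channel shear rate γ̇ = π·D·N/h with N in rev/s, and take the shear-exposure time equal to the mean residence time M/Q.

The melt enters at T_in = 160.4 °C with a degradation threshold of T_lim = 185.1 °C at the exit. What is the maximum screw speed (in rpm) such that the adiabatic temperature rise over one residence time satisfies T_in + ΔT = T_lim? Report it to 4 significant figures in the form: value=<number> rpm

Throughput in SI: Q_s = 222.2 kg/h ÷ 3600 s/h = 0.0617222 kg/s
t_res = M / Q_s = 11.99 ÷ 0.0617222 = 194.257 s
D = 86.0 mm = 0.086 m;  h = 8.61 mm = 0.00861 m
ΔT_a = T_lim − T_in = 185.1 − 160.4 = 24.7 K
Invert ΔT = ηγ̇²t_res/(ρcp) for γ̇: γ̇_max² = ΔT_a ρ cp / (η t_res) = 24.7·1119·1747 / (563·194.257) = 441.503 s⁻²
Take the square root: γ̇_max = √(441.503) = 21.012 s⁻¹
N_max = γ̇_max·h / (π·D) = 21.012 · 0.00861 / (π · 0.086) = 0.66961 rev/s = 40.1766 rpm

value=40.18 rpm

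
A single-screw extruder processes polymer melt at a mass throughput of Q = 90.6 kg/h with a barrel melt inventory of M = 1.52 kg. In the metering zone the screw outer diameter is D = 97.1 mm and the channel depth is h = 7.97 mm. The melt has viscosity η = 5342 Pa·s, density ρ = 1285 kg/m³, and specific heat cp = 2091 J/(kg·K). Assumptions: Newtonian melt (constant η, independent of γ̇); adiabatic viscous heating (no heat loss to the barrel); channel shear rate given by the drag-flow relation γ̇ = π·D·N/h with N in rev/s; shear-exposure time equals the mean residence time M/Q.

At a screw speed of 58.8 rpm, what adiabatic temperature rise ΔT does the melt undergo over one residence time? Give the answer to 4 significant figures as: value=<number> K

Q_s = Q / 3600 = 90.6 / 3600 = 0.0251667 kg/s
t_res = M / Q_s = 1.52 / 0.0251667 = 60.3974 s
D = 97.1 mm = 0.0971 m;  h = 7.97 mm = 0.00797 m;  N = 58.8 rpm / 60 = 0.98 rev/s
γ̇ = π D N / h = (π)(0.0971)(0.98) / 0.00797 = 37.5091 s⁻¹
ΔT = η·γ̇²·t_res/(ρ·cp) = [5342 × 37.5091² × 60.3974] / [1285 × 2091] = 168.942 K

value=168.9 K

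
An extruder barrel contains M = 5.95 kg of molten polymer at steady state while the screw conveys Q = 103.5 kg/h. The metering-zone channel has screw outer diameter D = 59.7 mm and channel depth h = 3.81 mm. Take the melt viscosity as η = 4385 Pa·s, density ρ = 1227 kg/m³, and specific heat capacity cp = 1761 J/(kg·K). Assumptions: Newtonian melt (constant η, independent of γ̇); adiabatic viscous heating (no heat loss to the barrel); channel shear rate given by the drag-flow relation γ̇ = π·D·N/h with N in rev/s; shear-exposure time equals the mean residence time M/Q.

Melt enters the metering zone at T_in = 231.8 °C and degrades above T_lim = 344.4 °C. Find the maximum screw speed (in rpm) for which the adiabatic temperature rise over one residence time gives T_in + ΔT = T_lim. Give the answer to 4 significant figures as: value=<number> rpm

Convert throughput: Q = 103.5 kg/h = 103.5/3600 = 0.02875 kg/s
t_res = M / Q_s = 5.95 ÷ 0.02875 = 206.957 s
D = 59.7 mm = 0.0597 m;  h = 3.81 mm = 0.00381 m
Allowable rise: ΔT_a = T_lim − T_in = 344.4 − 231.8 = 112.6 K
γ̇_max² = ΔT_a·ρ·cp / (η·t_res) = [112.6 × 1227 × 1761] / [4385 × 206.957] = 268.098 s⁻²
γ̇_max = √268.098 = 16.3737 s⁻¹
Solve γ̇ = πDN/h for N: N_max = γ̇_max·h/(π·D) = 16.3737 × 0.00381 / (π × 0.0597) = 0.332619 rev/s = 19.9572 rpm

value=19.96 rpm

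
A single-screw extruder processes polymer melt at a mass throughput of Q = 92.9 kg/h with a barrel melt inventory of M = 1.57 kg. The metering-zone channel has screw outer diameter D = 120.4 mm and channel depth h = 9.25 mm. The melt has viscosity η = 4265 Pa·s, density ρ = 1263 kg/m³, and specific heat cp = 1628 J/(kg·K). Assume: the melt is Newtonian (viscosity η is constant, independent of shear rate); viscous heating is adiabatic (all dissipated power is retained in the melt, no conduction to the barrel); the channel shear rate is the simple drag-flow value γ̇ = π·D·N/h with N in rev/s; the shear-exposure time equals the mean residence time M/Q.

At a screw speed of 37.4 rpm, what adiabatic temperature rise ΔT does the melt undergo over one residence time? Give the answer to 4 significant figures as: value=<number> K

value=81.99 K

Convert throughput: Q = 92.9 kg/h = 92.9/3600 = 0.0258056 kg/s
Mean residence time: t_res = M/Q_s = 1.57 kg / 0.0258056 kg/s = 60.8396 s
Convert to SI: D = 0.1204 m, h = 0.00925 m, N = 37.4/60 = 0.623333 rev/s
γ̇ = π·D·N / h = π · 0.1204 · 0.623333 / 0.00925 = 25.4891 s⁻¹
ΔT = η·γ̇²·t_res/(ρ·cp) = [4265 × 25.4891² × 60.8396] / [1263 × 1628] = 81.9894 K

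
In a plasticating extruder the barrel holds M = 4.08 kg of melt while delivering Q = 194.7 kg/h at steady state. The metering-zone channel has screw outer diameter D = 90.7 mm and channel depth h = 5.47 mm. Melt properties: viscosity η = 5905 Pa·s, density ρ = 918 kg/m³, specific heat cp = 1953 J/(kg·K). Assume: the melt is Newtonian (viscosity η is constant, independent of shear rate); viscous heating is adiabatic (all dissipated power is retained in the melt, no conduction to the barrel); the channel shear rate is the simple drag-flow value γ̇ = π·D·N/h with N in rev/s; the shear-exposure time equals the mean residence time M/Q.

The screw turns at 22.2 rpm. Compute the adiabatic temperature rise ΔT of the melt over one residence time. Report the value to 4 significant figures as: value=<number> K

Throughput in SI: Q_s = 194.7 kg/h ÷ 3600 s/h = 0.0540833 kg/s
t_res = M / Q_s = 4.08 / 0.0540833 = 75.4391 s
D = 90.7 mm = 0.0907 m;  h = 5.47 mm = 0.00547 m;  N = 22.2 rpm / 60 = 0.37 rev/s
γ̇ = π D N / h = (π)(0.0907)(0.37) / 0.00547 = 19.274 s⁻¹
Adiabatic rise: ΔT = η γ̇² t_res / (ρ cp) = 5905·(19.274)²·75.4391 / (918·1953) = 92.3028 K

value=92.30 K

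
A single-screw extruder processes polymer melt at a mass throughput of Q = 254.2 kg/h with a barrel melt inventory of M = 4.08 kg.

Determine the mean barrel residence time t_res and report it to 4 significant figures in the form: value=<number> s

value=57.78 s

Convert throughput: Q = 254.2 kg/h = 254.2/3600 = 0.0706111 kg/s
t_res = M / Q_s = 4.08 / 0.0706111 = 57.7813 s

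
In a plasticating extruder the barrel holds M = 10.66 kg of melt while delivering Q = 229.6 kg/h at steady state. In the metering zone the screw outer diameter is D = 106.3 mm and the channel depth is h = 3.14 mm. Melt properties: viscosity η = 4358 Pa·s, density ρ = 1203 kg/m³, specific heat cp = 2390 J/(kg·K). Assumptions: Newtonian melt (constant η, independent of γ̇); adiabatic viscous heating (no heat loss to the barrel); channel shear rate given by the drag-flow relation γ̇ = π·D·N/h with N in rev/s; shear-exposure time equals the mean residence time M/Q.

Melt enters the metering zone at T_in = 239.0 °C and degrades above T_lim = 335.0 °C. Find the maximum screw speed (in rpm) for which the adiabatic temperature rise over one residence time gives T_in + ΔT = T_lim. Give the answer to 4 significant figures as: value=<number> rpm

value=10.98 rpm

Convert throughput: Q = 229.6 kg/h = 229.6/3600 = 0.0637778 kg/s
Mean residence time: t_res = M/Q_s = 10.66 kg / 0.0637778 kg/s = 167.143 s
Geometry in SI: D = 106.3 mm → 0.1063 m, h = 3.14 mm → 0.00314 m
Allowable rise: ΔT_a = T_lim − T_in = 335.0 − 239.0 = 96 K
Invert ΔT = ηγ̇²t_res/(ρcp) for γ̇: γ̇_max² = ΔT_a ρ cp / (η t_res) = 96·1203·2390 / (4358·167.143) = 378.931 s⁻²
Take the square root: γ̇_max = √(378.931) = 19.4661 s⁻¹
Solve γ̇ = πDN/h for N: N_max = γ̇_max·h/(π·D) = 19.4661 × 0.00314 / (π × 0.1063) = 0.183032 rev/s = 10.9819 rpm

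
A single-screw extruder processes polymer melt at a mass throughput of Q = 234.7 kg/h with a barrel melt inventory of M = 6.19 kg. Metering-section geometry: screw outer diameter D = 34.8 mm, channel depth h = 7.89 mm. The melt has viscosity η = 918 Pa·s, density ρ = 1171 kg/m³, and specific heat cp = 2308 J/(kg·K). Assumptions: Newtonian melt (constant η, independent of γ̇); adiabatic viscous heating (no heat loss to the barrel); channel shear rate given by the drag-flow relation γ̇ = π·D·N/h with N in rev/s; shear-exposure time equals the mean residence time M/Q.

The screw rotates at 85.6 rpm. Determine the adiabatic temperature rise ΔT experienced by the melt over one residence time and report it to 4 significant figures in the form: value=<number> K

Convert throughput: Q = 234.7 kg/h = 234.7/3600 = 0.0651944 kg/s
t_res = M / Q_s = 6.19 / 0.0651944 = 94.9467 s
Geometry in metres: D = 34.8 mm → 0.0348 m, h = 7.89 mm → 0.00789 m; screw speed N = 85.6 rpm = 1.42667 rev/s
Shear rate: γ̇ = πDN/h = π·0.0348·1.42667/0.00789 = 19.7685 s⁻¹
ΔT = η·γ̇²·t_res/(ρ·cp) = [918 × 19.7685² × 94.9467] / [1171 × 2308] = 12.6032 K

value=12.60 K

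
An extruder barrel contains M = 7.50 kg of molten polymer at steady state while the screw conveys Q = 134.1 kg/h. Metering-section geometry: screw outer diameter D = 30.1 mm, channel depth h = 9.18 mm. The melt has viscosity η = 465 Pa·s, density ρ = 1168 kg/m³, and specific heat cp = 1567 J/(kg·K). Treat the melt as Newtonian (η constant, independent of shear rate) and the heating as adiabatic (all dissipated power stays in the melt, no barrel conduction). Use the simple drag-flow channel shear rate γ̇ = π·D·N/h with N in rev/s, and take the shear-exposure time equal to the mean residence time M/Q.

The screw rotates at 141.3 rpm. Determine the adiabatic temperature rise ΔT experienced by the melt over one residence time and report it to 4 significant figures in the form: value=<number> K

value=30.10 K

Q_s = Q / 3600 = 134.1 / 3600 = 0.03725 kg/s
t_res = M / Q_s = 7.50 ÷ 0.03725 = 201.342 s
Convert to SI: D = 0.0301 m, h = 0.00918 m, N = 141.3/60 = 2.355 rev/s
γ̇ = π·D·N / h = π · 0.0301 · 2.355 / 0.00918 = 24.2585 s⁻¹
Adiabatic rise: ΔT = η γ̇² t_res / (ρ cp) = 465·(24.2585)²·201.342 / (1168·1567) = 30.1027 K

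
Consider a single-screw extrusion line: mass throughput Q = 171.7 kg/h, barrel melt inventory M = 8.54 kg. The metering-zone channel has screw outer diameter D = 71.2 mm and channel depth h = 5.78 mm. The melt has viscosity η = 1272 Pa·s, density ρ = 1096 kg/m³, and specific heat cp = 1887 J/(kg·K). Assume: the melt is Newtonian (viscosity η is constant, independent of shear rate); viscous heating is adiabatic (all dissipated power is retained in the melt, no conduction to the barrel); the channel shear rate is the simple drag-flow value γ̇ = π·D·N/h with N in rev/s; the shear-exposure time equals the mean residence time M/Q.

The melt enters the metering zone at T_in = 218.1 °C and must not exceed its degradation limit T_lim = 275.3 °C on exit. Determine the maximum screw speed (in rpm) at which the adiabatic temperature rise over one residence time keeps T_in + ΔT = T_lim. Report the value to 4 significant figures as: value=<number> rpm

Throughput in SI: Q_s = 171.7 kg/h ÷ 3600 s/h = 0.0476944 kg/s
t_res = M / Q_s = 8.54 ÷ 0.0476944 = 179.056 s
Geometry in SI: D = 71.2 mm → 0.0712 m, h = 5.78 mm → 0.00578 m
Allowable rise: ΔT_a = T_lim − T_in = 275.3 − 218.1 = 57.2 K
γ̇_max² = ΔT_a·ρ·cp/(η·t_res) = 57.2·1096·1887/(1272·179.056) = 519.399 s⁻²
Take the square root: γ̇_max = √(519.399) = 22.7903 s⁻¹
N_max = γ̇_max h / (πD) = 22.7903·0.00578/(π·0.0712) = 0.58891 rev/s → ×60 = 35.3346 rpm

value=35.33 rpm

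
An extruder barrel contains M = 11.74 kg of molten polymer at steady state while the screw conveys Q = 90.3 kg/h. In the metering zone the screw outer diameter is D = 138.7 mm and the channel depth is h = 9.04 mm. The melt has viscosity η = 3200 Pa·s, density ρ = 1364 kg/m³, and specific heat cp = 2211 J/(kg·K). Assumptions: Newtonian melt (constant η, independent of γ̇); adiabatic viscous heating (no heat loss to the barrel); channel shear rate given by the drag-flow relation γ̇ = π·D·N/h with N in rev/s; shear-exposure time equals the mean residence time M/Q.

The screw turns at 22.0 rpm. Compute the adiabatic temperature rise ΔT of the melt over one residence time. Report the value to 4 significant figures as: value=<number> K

Q_s = Q / 3600 = 90.3 / 3600 = 0.0250833 kg/s
t_res = M / Q_s = 11.74 ÷ 0.0250833 = 468.04 s
Geometry in metres: D = 138.7 mm → 0.1387 m, h = 9.04 mm → 0.00904 m; screw speed N = 22.0 rpm = 0.366667 rev/s
γ̇ = π·D·N / h = π · 0.1387 · 0.366667 / 0.00904 = 17.6738 s⁻¹
Adiabatic rise: ΔT = η γ̇² t_res / (ρ cp) = 3200·(17.6738)²·468.04 / (1364·2211) = 155.127 K

value=155.1 K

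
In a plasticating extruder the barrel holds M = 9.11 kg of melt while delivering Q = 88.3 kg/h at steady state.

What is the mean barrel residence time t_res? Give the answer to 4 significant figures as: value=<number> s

Throughput in SI: Q_s = 88.3 kg/h ÷ 3600 s/h = 0.0245278 kg/s
t_res = M / Q_s = 9.11 / 0.0245278 = 371.416 s

value=371.4 s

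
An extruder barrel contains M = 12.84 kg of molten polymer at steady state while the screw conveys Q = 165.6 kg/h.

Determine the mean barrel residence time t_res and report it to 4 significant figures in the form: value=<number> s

value=279.1 s

Q_s = Q / 3600 = 165.6 / 3600 = 0.046 kg/s
Mean residence time: t_res = M/Q_s = 12.84 kg / 0.046 kg/s = 279.13 s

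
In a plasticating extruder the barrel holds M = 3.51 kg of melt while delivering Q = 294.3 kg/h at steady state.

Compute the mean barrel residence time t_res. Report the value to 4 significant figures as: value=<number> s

Q_s = Q / 3600 = 294.3 / 3600 = 0.08175 kg/s
Mean residence time: t_res = M/Q_s = 3.51 kg / 0.08175 kg/s = 42.9358 s

value=42.94 s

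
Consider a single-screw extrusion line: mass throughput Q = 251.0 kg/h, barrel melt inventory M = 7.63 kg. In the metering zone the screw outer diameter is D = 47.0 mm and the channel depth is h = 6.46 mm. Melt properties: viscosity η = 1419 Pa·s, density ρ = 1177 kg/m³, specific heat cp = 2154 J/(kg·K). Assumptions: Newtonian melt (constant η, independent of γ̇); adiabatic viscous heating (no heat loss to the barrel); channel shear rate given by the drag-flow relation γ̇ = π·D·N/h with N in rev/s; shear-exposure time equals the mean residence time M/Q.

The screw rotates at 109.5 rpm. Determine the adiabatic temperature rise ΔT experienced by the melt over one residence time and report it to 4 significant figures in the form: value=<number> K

value=106.6 K

Throughput in SI: Q_s = 251.0 kg/h ÷ 3600 s/h = 0.0697222 kg/s
t_res = M / Q_s = 7.63 ÷ 0.0697222 = 109.434 s
Convert to SI: D = 0.047 m, h = 0.00646 m, N = 109.5/60 = 1.825 rev/s
Shear rate: γ̇ = πDN/h = π·0.047·1.825/0.00646 = 41.7136 s⁻¹
Adiabatic rise: ΔT = η γ̇² t_res / (ρ cp) = 1419·(41.7136)²·109.434 / (1177·2154) = 106.579 K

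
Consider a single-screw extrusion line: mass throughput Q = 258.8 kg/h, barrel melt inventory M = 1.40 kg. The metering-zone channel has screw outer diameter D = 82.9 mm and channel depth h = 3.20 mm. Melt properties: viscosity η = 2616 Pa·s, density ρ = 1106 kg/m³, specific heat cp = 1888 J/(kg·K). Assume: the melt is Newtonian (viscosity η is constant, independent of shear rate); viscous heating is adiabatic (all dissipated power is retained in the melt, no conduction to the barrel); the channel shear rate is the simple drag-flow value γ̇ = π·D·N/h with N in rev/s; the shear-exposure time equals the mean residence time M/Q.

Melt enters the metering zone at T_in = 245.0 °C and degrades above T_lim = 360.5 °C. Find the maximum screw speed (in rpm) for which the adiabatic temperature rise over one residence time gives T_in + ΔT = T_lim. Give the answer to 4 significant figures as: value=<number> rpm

value=50.72 rpm

Convert throughput: Q = 258.8 kg/h = 258.8/3600 = 0.0718889 kg/s
t_res = M / Q_s = 1.40 ÷ 0.0718889 = 19.4745 s
D = 82.9 mm = 0.0829 m;  h = 3.20 mm = 0.0032 m
Allowable rise: ΔT_a = T_lim − T_in = 360.5 − 245.0 = 115.5 K
γ̇_max² = ΔT_a·ρ·cp / (η·t_res) = [115.5 × 1106 × 1888] / [2616 × 19.4745] = 4734.07 s⁻²
Take the square root: γ̇_max = √(4734.07) = 68.8046 s⁻¹
N_max = γ̇_max·h / (π·D) = 68.8046 · 0.0032 / (π · 0.0829) = 0.845402 rev/s = 50.7241 rpm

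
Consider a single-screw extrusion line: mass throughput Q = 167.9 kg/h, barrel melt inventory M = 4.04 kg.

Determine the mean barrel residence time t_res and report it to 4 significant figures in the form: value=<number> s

Q_s = Q / 3600 = 167.9 / 3600 = 0.0466389 kg/s
Mean residence time: t_res = M/Q_s = 4.04 kg / 0.0466389 kg/s = 86.623 s

value=86.62 s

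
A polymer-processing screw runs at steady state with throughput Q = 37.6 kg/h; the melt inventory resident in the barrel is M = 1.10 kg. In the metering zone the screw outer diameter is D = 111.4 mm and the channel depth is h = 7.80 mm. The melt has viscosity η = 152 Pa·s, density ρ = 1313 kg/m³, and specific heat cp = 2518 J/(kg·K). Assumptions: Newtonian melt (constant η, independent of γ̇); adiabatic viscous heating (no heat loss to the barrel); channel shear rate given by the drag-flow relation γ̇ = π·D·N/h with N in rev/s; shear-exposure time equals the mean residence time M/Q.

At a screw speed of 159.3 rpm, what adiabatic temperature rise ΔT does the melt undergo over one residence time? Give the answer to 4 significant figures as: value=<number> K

Q_s = Q / 3600 = 37.6 / 3600 = 0.0104444 kg/s
t_res = M / Q_s = 1.10 / 0.0104444 = 105.319 s
Geometry in metres: D = 111.4 mm → 0.1114 m, h = 7.80 mm → 0.0078 m; screw speed N = 159.3 rpm = 2.655 rev/s
γ̇ = π D N / h = (π)(0.1114)(2.655) / 0.0078 = 119.126 s⁻¹
Adiabatic rise: ΔT = η γ̇² t_res / (ρ cp) = 152·(119.126)²·105.319 / (1313·2518) = 68.7132 K

value=68.71 K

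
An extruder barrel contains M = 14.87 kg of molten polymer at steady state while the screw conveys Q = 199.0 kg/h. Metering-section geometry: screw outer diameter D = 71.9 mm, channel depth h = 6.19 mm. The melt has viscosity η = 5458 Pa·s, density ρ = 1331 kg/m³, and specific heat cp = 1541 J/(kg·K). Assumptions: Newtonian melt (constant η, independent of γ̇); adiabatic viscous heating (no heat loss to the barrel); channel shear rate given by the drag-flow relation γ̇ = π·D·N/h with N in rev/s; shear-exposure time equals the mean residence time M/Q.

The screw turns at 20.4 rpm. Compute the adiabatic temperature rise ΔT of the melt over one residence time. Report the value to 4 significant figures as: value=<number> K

Q_s = Q / 3600 = 199.0 / 3600 = 0.0552778 kg/s
Mean residence time: t_res = M/Q_s = 14.87 kg / 0.0552778 kg/s = 269.005 s
Geometry in metres: D = 71.9 mm → 0.0719 m, h = 6.19 mm → 0.00619 m; screw speed N = 20.4 rpm = 0.34 rev/s
Shear rate: γ̇ = πDN/h = π·0.0719·0.34/0.00619 = 12.407 s⁻¹
ΔT = η·γ̇²·t_res / (ρ·cp) = 5458 · (12.407)² · 269.005 / (1331 · 1541) = 110.191 K

value=110.2 K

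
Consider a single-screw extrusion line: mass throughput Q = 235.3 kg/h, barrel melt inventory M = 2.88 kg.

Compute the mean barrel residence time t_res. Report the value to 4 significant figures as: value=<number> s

Q_s = Q / 3600 = 235.3 / 3600 = 0.0653611 kg/s
Mean residence time: t_res = M/Q_s = 2.88 kg / 0.0653611 kg/s = 44.0629 s

value=44.06 s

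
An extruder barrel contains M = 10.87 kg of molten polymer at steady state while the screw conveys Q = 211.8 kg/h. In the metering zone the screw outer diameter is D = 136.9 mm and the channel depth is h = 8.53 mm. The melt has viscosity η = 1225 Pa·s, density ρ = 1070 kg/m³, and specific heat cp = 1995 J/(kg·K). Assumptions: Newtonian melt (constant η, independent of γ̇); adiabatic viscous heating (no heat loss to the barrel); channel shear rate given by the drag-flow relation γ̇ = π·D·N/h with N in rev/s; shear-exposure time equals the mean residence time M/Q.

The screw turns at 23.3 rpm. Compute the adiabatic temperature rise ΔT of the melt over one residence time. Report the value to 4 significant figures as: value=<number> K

Throughput in SI: Q_s = 211.8 kg/h ÷ 3600 s/h = 0.0588333 kg/s
t_res = M / Q_s = 10.87 ÷ 0.0588333 = 184.759 s
Convert to SI: D = 0.1369 m, h = 0.00853 m, N = 23.3/60 = 0.388333 rev/s
γ̇ = π·D·N / h = π · 0.1369 · 0.388333 / 0.00853 = 19.5798 s⁻¹
ΔT = η·γ̇²·t_res/(ρ·cp) = [1225 × 19.5798² × 184.759] / [1070 × 1995] = 40.6475 K

value=40.65 K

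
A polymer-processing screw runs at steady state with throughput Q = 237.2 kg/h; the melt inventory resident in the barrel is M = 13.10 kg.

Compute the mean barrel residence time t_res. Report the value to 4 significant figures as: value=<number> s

value=198.8 s

Throughput in SI: Q_s = 237.2 kg/h ÷ 3600 s/h = 0.0658889 kg/s
Mean residence time: t_res = M/Q_s = 13.10 kg / 0.0658889 kg/s = 198.82 s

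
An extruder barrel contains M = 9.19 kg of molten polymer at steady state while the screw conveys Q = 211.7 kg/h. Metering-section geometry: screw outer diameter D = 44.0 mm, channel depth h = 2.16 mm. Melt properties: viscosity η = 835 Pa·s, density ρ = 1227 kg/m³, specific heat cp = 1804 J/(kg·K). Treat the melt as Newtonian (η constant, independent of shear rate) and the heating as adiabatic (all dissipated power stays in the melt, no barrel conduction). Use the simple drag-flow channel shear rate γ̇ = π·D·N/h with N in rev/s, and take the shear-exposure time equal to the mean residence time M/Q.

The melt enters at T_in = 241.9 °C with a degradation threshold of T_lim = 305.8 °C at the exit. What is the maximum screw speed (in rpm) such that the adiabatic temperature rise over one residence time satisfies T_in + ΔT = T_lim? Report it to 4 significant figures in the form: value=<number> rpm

value=30.87 rpm

Throughput in SI: Q_s = 211.7 kg/h ÷ 3600 s/h = 0.0588056 kg/s
t_res = M / Q_s = 9.19 ÷ 0.0588056 = 156.278 s
D = 44.0 mm = 0.044 m;  h = 2.16 mm = 0.00216 m
ΔT_a = T_lim − T_in = 305.8 − 241.9 = 63.9 K
Invert ΔT = ηγ̇²t_res/(ρcp) for γ̇: γ̇_max² = ΔT_a ρ cp / (η t_res) = 63.9·1227·1804 / (835·156.278) = 1083.92 s⁻²
γ̇_max = sqrt(1083.92) = 32.923 s⁻¹
Solve γ̇ = πDN/h for N: N_max = γ̇_max·h/(π·D) = 32.923 × 0.00216 / (π × 0.044) = 0.514459 rev/s = 30.8675 rpm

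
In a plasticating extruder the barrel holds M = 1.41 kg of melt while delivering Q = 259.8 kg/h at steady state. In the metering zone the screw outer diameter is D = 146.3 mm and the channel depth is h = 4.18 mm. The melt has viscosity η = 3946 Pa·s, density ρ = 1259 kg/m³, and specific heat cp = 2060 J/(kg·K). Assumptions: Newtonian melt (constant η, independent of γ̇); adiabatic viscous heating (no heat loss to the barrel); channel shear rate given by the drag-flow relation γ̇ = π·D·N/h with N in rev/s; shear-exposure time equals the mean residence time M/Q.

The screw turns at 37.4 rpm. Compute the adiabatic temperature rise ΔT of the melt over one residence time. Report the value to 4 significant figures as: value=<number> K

Convert throughput: Q = 259.8 kg/h = 259.8/3600 = 0.0721667 kg/s
Mean residence time: t_res = M/Q_s = 1.41 kg / 0.0721667 kg/s = 19.5381 s
Geometry in metres: D = 146.3 mm → 0.1463 m, h = 4.18 mm → 0.00418 m; screw speed N = 37.4 rpm = 0.623333 rev/s
γ̇ = π·D·N / h = π · 0.1463 · 0.623333 / 0.00418 = 68.5391 s⁻¹
Adiabatic rise: ΔT = η γ̇² t_res / (ρ cp) = 3946·(68.5391)²·19.5381 / (1259·2060) = 139.644 K

value=139.6 K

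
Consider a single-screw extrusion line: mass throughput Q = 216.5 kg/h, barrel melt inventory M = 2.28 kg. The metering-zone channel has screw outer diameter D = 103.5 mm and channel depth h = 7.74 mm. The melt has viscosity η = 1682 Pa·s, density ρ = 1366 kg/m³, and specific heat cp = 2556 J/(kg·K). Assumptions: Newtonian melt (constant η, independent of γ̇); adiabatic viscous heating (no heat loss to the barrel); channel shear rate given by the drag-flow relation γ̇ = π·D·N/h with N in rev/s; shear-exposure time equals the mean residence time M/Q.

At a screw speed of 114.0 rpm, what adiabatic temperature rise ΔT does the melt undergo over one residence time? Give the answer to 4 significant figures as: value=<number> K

Convert throughput: Q = 216.5 kg/h = 216.5/3600 = 0.0601389 kg/s
t_res = M / Q_s = 2.28 ÷ 0.0601389 = 37.9122 s
D = 103.5 mm = 0.1035 m;  h = 7.74 mm = 0.00774 m;  N = 114.0 rpm / 60 = 1.9 rev/s
Shear rate: γ̇ = πDN/h = π·0.1035·1.9/0.00774 = 79.8184 s⁻¹
ΔT = η·γ̇²·t_res / (ρ·cp) = 1682 · (79.8184)² · 37.9122 / (1366 · 2556) = 116.359 K

value=116.4 K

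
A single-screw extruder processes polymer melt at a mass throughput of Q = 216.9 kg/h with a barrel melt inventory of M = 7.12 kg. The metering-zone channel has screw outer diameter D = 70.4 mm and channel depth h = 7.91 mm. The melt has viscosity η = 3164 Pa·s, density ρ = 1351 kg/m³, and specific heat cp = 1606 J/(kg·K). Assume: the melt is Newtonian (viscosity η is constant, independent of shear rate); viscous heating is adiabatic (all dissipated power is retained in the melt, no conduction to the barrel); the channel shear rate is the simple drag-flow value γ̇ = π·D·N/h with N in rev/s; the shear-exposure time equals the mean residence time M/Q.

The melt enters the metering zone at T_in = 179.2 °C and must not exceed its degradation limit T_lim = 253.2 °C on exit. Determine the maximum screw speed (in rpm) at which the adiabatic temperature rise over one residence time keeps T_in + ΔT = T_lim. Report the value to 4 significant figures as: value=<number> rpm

Q_s = Q / 3600 = 216.9 / 3600 = 0.06025 kg/s
Mean residence time: t_res = M/Q_s = 7.12 kg / 0.06025 kg/s = 118.174 s
D = 70.4 mm = 0.0704 m;  h = 7.91 mm = 0.00791 m
Allowable rise: ΔT_a = T_lim − T_in = 253.2 − 179.2 = 74 K
γ̇_max² = ΔT_a·ρ·cp/(η·t_res) = 74·1351·1606/(3164·118.174) = 429.411 s⁻²
Take the square root: γ̇_max = √(429.411) = 20.7222 s⁻¹
N_max = γ̇_max·h / (π·D) = 20.7222 · 0.00791 / (π · 0.0704) = 0.741123 rev/s = 44.4674 rpm

value=44.47 rpm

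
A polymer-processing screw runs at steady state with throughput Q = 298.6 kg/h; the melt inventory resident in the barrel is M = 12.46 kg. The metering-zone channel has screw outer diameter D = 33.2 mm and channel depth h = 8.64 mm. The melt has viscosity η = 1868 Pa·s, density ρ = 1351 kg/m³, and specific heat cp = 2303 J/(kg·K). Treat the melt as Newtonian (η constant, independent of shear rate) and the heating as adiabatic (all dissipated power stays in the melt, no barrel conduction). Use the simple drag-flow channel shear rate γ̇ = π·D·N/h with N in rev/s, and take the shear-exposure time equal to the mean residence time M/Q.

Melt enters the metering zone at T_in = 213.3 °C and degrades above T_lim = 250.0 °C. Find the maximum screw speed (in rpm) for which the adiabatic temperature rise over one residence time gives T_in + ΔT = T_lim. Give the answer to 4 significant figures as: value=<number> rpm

Convert throughput: Q = 298.6 kg/h = 298.6/3600 = 0.0829444 kg/s
t_res = M / Q_s = 12.46 / 0.0829444 = 150.221 s
Geometry in SI: D = 33.2 mm → 0.0332 m, h = 8.64 mm → 0.00864 m
Allowable rise: ΔT_a = T_lim − T_in = 250.0 − 213.3 = 36.7 K
γ̇_max² = ΔT_a·ρ·cp / (η·t_res) = [36.7 × 1351 × 2303] / [1868 × 150.221] = 406.919 s⁻²
γ̇_max = √406.919 = 20.1722 s⁻¹
N_max = γ̇_max h / (πD) = 20.1722·0.00864/(π·0.0332) = 1.67101 rev/s → ×60 = 100.261 rpm

value=100.3 rpm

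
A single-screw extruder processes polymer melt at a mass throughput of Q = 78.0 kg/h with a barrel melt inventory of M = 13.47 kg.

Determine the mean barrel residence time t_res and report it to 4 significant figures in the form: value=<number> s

value=621.7 s

Convert throughput: Q = 78.0 kg/h = 78.0/3600 = 0.0216667 kg/s
Mean residence time: t_res = M/Q_s = 13.47 kg / 0.0216667 kg/s = 621.692 s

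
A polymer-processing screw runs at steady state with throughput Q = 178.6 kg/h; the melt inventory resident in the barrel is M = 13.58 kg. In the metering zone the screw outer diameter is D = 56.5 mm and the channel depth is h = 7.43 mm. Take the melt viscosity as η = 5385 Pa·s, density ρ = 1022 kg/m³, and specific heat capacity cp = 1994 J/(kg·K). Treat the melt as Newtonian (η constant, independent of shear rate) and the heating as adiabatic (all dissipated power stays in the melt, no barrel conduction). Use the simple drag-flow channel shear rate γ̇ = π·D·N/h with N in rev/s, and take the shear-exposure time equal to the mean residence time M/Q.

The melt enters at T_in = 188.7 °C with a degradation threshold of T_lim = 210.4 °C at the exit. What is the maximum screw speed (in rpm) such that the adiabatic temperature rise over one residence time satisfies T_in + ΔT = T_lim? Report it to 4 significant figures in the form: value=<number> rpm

value=13.76 rpm

Convert throughput: Q = 178.6 kg/h = 178.6/3600 = 0.0496111 kg/s
Mean residence time: t_res = M/Q_s = 13.58 kg / 0.0496111 kg/s = 273.729 s
D = 56.5 mm = 0.0565 m;  h = 7.43 mm = 0.00743 m
ΔT_a = T_lim − T_in = 210.4 °C − 188.7 °C = 21.7 K
Invert ΔT = ηγ̇²t_res/(ρcp) for γ̇: γ̇_max² = ΔT_a ρ cp / (η t_res) = 21.7·1022·1994 / (5385·273.729) = 30.0006 s⁻²
γ̇_max = √30.0006 = 5.47728 s⁻¹
N_max = γ̇_max·h / (π·D) = 5.47728 · 0.00743 / (π · 0.0565) = 0.229274 rev/s = 13.7564 rpm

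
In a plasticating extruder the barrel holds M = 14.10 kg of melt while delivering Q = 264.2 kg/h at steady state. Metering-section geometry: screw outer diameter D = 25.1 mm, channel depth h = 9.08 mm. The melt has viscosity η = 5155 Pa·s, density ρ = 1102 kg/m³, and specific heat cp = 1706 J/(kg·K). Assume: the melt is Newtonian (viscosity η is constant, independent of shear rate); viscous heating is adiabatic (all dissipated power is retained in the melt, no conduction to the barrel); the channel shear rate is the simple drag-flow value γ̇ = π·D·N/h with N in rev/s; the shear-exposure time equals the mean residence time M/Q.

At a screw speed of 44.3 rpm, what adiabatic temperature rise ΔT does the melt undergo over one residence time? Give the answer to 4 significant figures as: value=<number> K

value=21.66 K

Throughput in SI: Q_s = 264.2 kg/h ÷ 3600 s/h = 0.0733889 kg/s
Mean residence time: t_res = M/Q_s = 14.10 kg / 0.0733889 kg/s = 192.127 s
D = 25.1 mm = 0.0251 m;  h = 9.08 mm = 0.00908 m;  N = 44.3 rpm / 60 = 0.738333 rev/s
γ̇ = π·D·N / h = π · 0.0251 · 0.738333 / 0.00908 = 6.41195 s⁻¹
ΔT = η·γ̇²·t_res/(ρ·cp) = [5155 × 6.41195² × 192.127] / [1102 × 1706] = 21.6589 K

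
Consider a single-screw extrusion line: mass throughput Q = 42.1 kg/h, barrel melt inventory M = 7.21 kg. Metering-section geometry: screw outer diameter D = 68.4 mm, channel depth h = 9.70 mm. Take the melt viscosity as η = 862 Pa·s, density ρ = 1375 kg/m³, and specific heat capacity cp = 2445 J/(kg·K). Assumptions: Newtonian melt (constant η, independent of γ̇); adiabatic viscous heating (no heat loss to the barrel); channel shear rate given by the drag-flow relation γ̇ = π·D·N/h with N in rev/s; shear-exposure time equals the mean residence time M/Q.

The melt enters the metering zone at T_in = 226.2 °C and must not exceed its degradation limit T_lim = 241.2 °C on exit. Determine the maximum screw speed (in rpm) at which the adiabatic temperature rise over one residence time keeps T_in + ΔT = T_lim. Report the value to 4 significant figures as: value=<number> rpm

Throughput in SI: Q_s = 42.1 kg/h ÷ 3600 s/h = 0.0116944 kg/s
Mean residence time: t_res = M/Q_s = 7.21 kg / 0.0116944 kg/s = 616.532 s
Geometry in SI: D = 68.4 mm → 0.0684 m, h = 9.70 mm → 0.0097 m
ΔT_a = T_lim − T_in = 241.2 °C − 226.2 °C = 15 K
γ̇_max² = ΔT_a·ρ·cp / (η·t_res) = [15 × 1375 × 2445] / [862 × 616.532] = 94.8877 s⁻²
Take the square root: γ̇_max = √(94.8877) = 9.74103 s⁻¹
N_max = γ̇_max·h / (π·D) = 9.74103 · 0.0097 / (π · 0.0684) = 0.439714 rev/s = 26.3829 rpm

value=26.38 rpm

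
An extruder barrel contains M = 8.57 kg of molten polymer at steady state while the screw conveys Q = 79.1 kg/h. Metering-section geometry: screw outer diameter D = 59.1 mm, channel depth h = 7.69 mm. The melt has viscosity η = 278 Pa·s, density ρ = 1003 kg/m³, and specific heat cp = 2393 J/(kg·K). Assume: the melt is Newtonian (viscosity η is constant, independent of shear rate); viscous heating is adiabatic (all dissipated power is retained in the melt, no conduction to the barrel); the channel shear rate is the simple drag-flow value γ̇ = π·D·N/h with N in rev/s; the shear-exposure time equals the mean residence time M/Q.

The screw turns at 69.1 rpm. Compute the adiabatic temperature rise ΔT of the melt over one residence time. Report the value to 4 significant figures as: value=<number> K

value=34.93 K

Q_s = Q / 3600 = 79.1 / 3600 = 0.0219722 kg/s
t_res = M / Q_s = 8.57 / 0.0219722 = 390.038 s
Geometry in metres: D = 59.1 mm → 0.0591 m, h = 7.69 mm → 0.00769 m; screw speed N = 69.1 rpm = 1.15167 rev/s
Shear rate: γ̇ = πDN/h = π·0.0591·1.15167/0.00769 = 27.806 s⁻¹
Adiabatic rise: ΔT = η γ̇² t_res / (ρ cp) = 278·(27.806)²·390.038 / (1003·2393) = 34.9288 K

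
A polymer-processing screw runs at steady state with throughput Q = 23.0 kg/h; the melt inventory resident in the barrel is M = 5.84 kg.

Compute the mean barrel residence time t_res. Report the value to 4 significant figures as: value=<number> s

value=914.1 s

Q_s = Q / 3600 = 23.0 / 3600 = 0.00638889 kg/s
t_res = M / Q_s = 5.84 ÷ 0.00638889 = 914.087 s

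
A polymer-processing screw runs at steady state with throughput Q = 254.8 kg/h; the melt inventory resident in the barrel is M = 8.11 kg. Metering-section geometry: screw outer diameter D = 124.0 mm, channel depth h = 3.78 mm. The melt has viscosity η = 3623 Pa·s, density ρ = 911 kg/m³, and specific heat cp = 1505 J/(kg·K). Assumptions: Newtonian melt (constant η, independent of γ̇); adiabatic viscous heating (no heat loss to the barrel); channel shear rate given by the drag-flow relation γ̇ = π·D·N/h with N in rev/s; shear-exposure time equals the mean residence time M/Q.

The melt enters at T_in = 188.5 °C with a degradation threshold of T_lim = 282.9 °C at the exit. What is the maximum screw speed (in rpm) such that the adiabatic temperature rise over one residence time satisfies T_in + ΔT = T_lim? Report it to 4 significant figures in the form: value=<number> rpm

value=10.28 rpm

Throughput in SI: Q_s = 254.8 kg/h ÷ 3600 s/h = 0.0707778 kg/s
t_res = M / Q_s = 8.11 ÷ 0.0707778 = 114.584 s
Convert to metres: D = 0.124 m, h = 0.00378 m
Allowable rise: ΔT_a = T_lim − T_in = 282.9 − 188.5 = 94.4 K
γ̇_max² = ΔT_a·ρ·cp/(η·t_res) = 94.4·911·1505/(3623·114.584) = 311.77 s⁻²
γ̇_max = sqrt(311.77) = 17.657 s⁻¹
N_max = γ̇_max·h / (π·D) = 17.657 · 0.00378 / (π · 0.124) = 0.171332 rev/s = 10.2799 rpm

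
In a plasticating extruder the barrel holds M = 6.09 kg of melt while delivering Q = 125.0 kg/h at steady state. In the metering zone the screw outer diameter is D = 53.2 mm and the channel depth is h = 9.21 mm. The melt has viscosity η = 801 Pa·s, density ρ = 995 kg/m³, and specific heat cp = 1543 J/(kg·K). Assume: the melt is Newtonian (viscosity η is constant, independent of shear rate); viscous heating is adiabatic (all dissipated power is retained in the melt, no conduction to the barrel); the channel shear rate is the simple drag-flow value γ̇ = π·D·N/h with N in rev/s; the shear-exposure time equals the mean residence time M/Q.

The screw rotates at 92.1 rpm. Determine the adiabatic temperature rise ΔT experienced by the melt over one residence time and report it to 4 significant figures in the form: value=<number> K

Convert throughput: Q = 125.0 kg/h = 125.0/3600 = 0.0347222 kg/s
t_res = M / Q_s = 6.09 ÷ 0.0347222 = 175.392 s
Convert to SI: D = 0.0532 m, h = 0.00921 m, N = 92.1/60 = 1.535 rev/s
γ̇ = π D N / h = (π)(0.0532)(1.535) / 0.00921 = 27.8555 s⁻¹
Adiabatic rise: ΔT = η γ̇² t_res / (ρ cp) = 801·(27.8555)²·175.392 / (995·1543) = 71.0025 K

value=71.00 K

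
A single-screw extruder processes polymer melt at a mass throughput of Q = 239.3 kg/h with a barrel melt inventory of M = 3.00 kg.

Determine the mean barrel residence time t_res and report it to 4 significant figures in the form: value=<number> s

value=45.13 s

Q_s = Q / 3600 = 239.3 / 3600 = 0.0664722 kg/s
Mean residence time: t_res = M/Q_s = 3.00 kg / 0.0664722 kg/s = 45.1316 s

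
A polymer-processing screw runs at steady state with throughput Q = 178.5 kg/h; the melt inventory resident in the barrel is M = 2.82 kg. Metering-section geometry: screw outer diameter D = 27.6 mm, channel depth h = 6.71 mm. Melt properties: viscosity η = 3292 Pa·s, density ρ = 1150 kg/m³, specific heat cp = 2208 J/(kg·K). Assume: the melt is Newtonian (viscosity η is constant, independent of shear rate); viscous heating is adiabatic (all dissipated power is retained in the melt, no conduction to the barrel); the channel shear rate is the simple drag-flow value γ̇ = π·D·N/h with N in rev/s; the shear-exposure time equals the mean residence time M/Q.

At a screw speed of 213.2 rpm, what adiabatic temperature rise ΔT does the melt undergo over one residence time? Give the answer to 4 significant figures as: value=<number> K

value=155.5 K

Q_s = Q / 3600 = 178.5 / 3600 = 0.0495833 kg/s
t_res = M / Q_s = 2.82 / 0.0495833 = 56.8739 s
Convert to SI: D = 0.0276 m, h = 0.00671 m, N = 213.2/60 = 3.55333 rev/s
γ̇ = π D N / h = (π)(0.0276)(3.55333) / 0.00671 = 45.9169 s⁻¹
Adiabatic rise: ΔT = η γ̇² t_res / (ρ cp) = 3292·(45.9169)²·56.8739 / (1150·2208) = 155.461 K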